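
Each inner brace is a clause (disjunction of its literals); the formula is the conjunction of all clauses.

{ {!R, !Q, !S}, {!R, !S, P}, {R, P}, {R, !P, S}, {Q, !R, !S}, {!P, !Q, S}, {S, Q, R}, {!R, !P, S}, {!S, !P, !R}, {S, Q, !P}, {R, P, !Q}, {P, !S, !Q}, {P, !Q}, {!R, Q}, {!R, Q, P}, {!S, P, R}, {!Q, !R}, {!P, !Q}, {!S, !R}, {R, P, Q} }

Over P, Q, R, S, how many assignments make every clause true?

1

There are 2^4 = 16 truth assignments over (P, Q, R, S).
Split on R. With R = true, the clauses containing R are satisfied and !R drops from the rest; 0 of the 2^3 = 8 assignments to the other variables satisfy what remains.
With R = false, by the same count on the reduced clause set, 1 assignment works.
(One model: P=T, Q=F, R=F, S=T.)
Total: 0 + 1 = 1.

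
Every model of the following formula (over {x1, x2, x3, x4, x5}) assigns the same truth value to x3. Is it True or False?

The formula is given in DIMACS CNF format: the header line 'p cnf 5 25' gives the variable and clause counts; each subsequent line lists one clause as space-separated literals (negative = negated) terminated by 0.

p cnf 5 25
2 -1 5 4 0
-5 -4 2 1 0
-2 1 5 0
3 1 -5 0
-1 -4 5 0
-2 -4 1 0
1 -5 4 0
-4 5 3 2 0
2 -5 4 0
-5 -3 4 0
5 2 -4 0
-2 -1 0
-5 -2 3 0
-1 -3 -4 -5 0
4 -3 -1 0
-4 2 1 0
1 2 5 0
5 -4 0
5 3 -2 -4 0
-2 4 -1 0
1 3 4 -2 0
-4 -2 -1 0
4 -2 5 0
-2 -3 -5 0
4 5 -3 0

False

Suppose x3 = True.
Suppose x5 = False.
(¬x4) alone gives x4 = False.
But (x4) is also a unit clause — contradiction.
So x5 must be the other value — set x5 = True.
(x4) alone gives x4 = True.
(¬x1) alone gives x1 = False.
(x2) alone gives x2 = True.
But (¬x2) is also a unit clause — contradiction.
Neither x5 = True nor x5 = False works.
So every satisfying assignment has x3 = False.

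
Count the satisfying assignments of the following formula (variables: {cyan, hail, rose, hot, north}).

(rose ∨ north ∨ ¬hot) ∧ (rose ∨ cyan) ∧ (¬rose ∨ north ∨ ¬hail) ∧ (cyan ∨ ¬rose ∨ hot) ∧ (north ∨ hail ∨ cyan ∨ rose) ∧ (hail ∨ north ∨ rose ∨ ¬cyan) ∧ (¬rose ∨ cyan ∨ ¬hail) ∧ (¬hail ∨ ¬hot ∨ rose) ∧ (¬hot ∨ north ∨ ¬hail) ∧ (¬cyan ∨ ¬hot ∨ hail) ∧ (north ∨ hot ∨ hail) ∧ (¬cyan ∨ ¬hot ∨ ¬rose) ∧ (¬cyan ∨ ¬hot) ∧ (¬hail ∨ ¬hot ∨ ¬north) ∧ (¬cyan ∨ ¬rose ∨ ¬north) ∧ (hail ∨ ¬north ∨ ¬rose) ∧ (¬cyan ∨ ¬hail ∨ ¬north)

3

There are 2^5 = 32 truth assignments over (cyan, hail, rose, hot, north).
Split on rose. With rose = True, the clauses containing rose are satisfied and ¬rose drops from the rest; 1 of the 2^4 = 16 assignments to the other variables satisfy what remains.
With rose = False, by the same count on the reduced clause set, 2 assignments work.
Total: 1 + 2 = 3.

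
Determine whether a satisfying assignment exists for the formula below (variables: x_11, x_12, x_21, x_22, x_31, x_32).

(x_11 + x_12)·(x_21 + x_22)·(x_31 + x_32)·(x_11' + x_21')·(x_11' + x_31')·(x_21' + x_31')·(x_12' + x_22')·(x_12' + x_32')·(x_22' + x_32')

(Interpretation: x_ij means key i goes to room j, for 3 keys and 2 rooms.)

Suppose x_11 = 1.
Unit clause (x_21') forces x_21 = 0.
Unit clause (x_22) forces x_22 = 1.
Unit clause (x_31') forces x_31 = 0.
Unit clause (x_32) forces x_32 = 1.
But (x_32') is also a unit clause — contradiction.
That branch fails; take x_11 = 0 instead.
Unit clause (x_12) forces x_12 = 1.
Unit clause (x_22') forces x_22 = 0.
Unit clause (x_21) forces x_21 = 1.
Unit clause (x_31') forces x_31 = 0.
Unit clause (x_32) forces x_32 = 1.
But (x_32') is also a unit clause — contradiction.
Either choice for x_11 ends in contradiction.
No assignment satisfies every clause.

No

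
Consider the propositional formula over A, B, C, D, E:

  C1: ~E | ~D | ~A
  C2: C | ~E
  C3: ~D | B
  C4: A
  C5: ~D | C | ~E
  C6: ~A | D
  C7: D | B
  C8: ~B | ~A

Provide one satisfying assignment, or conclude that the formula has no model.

Unit clause (A) forces A = 1.
Unit clause (D) forces D = 1.
Unit clause (~E) forces E = 0.
Unit clause (B) forces B = 1.
But (~B) is also a unit clause — contradiction.

UNSATISFIABLE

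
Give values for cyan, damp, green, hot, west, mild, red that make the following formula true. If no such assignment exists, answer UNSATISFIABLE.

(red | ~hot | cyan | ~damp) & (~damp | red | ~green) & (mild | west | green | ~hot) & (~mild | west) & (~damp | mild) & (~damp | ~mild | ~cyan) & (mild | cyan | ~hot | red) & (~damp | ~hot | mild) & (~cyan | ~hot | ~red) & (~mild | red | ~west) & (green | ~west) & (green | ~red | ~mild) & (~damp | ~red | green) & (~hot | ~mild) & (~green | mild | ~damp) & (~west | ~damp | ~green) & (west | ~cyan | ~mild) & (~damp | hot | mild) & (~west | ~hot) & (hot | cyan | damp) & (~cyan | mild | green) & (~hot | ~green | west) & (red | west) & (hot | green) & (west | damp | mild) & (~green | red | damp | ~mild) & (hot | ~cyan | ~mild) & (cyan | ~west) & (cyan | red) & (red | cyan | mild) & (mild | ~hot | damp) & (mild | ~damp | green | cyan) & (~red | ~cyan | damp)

Try mild = 0.
Unit clause (~damp) forces damp = 0.
Unit clause (west) forces west = 1.
Unit clause (green) forces green = 1.
Unit clause (~hot) forces hot = 0.
Unit clause (cyan) forces cyan = 1.
Unit clause (~red) forces red = 0.
Every clause now holds.

cyan=1, damp=0, green=1, hot=0, west=1, mild=0, red=0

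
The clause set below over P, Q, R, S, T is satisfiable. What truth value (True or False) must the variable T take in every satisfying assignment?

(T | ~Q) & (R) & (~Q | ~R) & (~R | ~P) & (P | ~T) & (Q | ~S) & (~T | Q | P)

Suppose T = 1.
Unit clause (R) forces R = 1.
Unit clause (~Q) forces Q = 0.
Unit clause (~P) forces P = 0.
That conflicts with the unit clause (P).
So every satisfying assignment has T = False.

False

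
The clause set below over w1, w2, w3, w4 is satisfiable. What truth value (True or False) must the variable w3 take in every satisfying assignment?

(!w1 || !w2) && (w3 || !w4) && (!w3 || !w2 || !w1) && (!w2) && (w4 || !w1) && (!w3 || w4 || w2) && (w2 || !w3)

Suppose w3 = true.
From the singleton clause (!w2), w2 = false.
But (w2) is also a unit clause — contradiction.
So every satisfying assignment has w3 = False.

False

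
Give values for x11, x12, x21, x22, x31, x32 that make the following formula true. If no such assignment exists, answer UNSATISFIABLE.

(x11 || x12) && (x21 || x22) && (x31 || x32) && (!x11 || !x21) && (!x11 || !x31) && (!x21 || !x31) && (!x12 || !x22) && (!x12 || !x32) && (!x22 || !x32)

Case x11 = true:
Unit clause (!x21) forces x21 = false.
Unit clause (x22) forces x22 = true.
Unit clause (!x31) forces x31 = false.
Unit clause (x32) forces x32 = true.
That conflicts with the unit clause (!x32).
Backtrack on x11: now try x11 = false.
Unit clause (x12) forces x12 = true.
Unit clause (!x22) forces x22 = false.
Unit clause (x21) forces x21 = true.
Unit clause (!x31) forces x31 = false.
Unit clause (x32) forces x32 = true.
That conflicts with the unit clause (!x32).
Neither x11 = true nor x11 = false works.

UNSATISFIABLE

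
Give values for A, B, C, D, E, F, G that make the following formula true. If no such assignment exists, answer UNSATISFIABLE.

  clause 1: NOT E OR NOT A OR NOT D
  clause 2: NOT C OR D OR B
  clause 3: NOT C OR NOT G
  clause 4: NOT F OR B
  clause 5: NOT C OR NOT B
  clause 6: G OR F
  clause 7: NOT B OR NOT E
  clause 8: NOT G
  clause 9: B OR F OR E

A ↦ true,  B ↦ true,  C ↦ false,  D ↦ true,  E ↦ false,  F ↦ true,  G ↦ false

The clause (NOT G) is unit, so G = false.
The clause (F) is unit, so F = true.
The clause (B) is unit, so B = true.
The clause (NOT C) is unit, so C = false.
The clause (NOT E) is unit, so E = false.
Every clause is now satisfied; A, D are unconstrained.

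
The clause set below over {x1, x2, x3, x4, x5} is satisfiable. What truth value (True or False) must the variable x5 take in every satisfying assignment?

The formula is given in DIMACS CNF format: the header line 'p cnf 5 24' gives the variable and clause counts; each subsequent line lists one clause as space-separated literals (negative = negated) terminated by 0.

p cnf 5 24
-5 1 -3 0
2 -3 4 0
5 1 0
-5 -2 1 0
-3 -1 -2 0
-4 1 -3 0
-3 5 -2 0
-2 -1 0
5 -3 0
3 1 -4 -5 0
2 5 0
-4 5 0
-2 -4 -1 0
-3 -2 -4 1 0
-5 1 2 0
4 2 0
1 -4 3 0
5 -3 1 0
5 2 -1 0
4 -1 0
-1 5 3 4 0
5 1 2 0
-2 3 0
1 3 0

Suppose x5 = False.
Unit clause (x1) forces x1 = True.
Unit clause (¬x2) forces x2 = False.
That conflicts with the unit clause (x2).
So every satisfying assignment has x5 = True.

True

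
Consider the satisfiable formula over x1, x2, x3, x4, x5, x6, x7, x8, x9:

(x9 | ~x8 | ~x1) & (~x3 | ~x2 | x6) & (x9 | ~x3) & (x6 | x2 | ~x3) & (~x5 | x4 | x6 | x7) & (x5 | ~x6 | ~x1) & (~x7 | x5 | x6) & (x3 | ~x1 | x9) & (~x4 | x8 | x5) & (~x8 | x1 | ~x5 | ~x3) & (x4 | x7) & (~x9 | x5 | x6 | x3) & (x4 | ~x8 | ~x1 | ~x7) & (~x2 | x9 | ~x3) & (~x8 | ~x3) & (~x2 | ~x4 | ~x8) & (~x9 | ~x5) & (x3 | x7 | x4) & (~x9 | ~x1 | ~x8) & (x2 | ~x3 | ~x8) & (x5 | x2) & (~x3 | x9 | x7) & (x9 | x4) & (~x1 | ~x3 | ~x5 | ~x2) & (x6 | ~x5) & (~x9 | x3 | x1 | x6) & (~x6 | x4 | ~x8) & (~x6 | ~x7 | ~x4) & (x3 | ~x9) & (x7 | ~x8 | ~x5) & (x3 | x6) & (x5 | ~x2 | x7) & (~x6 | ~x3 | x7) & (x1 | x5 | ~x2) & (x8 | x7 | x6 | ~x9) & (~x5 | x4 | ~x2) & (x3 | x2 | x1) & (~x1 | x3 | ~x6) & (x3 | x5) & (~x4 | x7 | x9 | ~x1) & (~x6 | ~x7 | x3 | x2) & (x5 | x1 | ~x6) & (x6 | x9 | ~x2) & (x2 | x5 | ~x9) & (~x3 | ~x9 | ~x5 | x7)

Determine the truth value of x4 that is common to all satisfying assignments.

True

Suppose x4 = 0.
The clause (x7) is unit, so x7 = 1.
The clause (x9) is unit, so x9 = 1.
The clause (~x5) is unit, so x5 = 0.
The clause (x6) is unit, so x6 = 1.
The clause (~x1) is unit, so x1 = 0.
Now (x1) is unsatisfied and unit — conflict.
So every satisfying assignment has x4 = True.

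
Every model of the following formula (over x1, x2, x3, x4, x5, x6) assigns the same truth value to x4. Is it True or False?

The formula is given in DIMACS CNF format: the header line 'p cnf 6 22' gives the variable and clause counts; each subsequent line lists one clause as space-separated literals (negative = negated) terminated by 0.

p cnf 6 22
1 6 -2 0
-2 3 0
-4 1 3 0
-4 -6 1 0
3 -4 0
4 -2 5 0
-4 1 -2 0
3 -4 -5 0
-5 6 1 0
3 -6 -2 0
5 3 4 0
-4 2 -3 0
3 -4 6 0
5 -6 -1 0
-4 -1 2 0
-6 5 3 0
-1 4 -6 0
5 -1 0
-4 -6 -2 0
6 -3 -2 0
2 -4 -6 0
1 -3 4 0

False

Suppose x4 = True.
The clause (x3) is unit, so x3 = True.
The clause (x2) is unit, so x2 = True.
The clause (x1) is unit, so x1 = True.
The clause (x5) is unit, so x5 = True.
The clause (¬x6) is unit, so x6 = False.
Now (x6) is unsatisfied and unit — conflict.
So every satisfying assignment has x4 = False.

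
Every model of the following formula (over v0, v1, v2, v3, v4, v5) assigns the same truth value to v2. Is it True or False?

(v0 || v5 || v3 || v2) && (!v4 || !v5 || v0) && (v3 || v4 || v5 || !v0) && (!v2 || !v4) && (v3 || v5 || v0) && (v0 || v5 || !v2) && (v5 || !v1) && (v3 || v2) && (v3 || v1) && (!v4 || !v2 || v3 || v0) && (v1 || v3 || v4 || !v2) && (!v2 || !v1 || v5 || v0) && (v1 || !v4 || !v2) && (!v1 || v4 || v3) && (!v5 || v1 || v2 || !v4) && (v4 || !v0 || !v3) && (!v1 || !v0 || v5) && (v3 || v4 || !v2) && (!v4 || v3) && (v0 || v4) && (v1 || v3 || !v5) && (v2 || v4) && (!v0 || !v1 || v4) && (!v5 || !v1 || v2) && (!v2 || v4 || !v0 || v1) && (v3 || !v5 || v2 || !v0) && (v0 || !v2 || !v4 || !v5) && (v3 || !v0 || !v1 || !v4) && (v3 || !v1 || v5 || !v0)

Suppose v2 = true.
(!v4) alone gives v4 = false.
(v3) alone gives v3 = true.
(!v0) alone gives v0 = false.
That conflicts with the unit clause (v0).
So every satisfying assignment has v2 = False.

False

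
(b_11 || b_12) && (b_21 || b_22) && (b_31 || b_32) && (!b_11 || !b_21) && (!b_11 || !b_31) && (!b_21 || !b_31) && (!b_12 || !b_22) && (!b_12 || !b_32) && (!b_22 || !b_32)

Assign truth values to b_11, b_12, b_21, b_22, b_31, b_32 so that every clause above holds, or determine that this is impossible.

Case b_11 = true:
The clause (!b_21) is unit, so b_21 = false.
The clause (b_22) is unit, so b_22 = true.
The clause (!b_31) is unit, so b_31 = false.
The clause (b_32) is unit, so b_32 = true.
Now (!b_32) is unsatisfied and unit — conflict.
So b_11 must be the other value — set b_11 = false.
The clause (b_12) is unit, so b_12 = true.
The clause (!b_22) is unit, so b_22 = false.
The clause (b_21) is unit, so b_21 = true.
The clause (!b_31) is unit, so b_31 = false.
The clause (b_32) is unit, so b_32 = true.
Now (!b_32) is unsatisfied and unit — conflict.
Both values of b_11 lead to a conflict.

UNSATISFIABLE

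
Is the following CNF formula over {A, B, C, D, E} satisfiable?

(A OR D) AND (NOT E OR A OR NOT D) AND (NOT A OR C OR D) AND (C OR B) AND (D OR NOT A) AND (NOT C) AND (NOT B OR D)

(NOT C) alone gives C = false.
(B) alone gives B = true.
(D) alone gives D = true.
Suppose E = false.
All clauses hold; A can take either value.
A satisfying assignment: A ↦ false,  B ↦ true,  C ↦ false,  D ↦ true,  E ↦ false.

Yes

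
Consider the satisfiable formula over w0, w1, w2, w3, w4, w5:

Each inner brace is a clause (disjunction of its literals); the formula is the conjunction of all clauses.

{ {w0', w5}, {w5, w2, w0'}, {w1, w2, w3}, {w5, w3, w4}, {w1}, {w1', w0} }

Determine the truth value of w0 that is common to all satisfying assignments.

Suppose w0 = 0.
Unit clause (w1) forces w1 = 1.
But (w1') is also a unit clause — contradiction.
So every satisfying assignment has w0 = True.

True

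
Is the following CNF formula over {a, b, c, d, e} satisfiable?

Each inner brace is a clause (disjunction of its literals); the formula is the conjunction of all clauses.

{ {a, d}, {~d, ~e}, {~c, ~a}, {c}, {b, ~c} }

Yes, satisfiable

(c) alone gives c = 1.
(~a) alone gives a = 0.
(d) alone gives d = 1.
(~e) alone gives e = 0.
(b) alone gives b = 1.
This assignment satisfies each clause.
A satisfying assignment: a=0, b=1, c=1, d=1, e=0.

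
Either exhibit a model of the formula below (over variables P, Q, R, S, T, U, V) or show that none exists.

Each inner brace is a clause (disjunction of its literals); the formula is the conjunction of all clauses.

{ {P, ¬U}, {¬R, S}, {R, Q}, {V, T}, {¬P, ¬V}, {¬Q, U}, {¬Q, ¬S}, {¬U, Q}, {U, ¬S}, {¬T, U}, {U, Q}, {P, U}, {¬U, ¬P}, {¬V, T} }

UNSATISFIABLE

Suppose P = True.
(¬V) alone gives V = False.
(T) alone gives T = True.
(U) alone gives U = True.
Now (¬U) is unsatisfied and unit — conflict.
Backtrack on P: now try P = False.
(¬U) alone gives U = False.
Now (U) is unsatisfied and unit — conflict.
Neither P = True nor P = False works.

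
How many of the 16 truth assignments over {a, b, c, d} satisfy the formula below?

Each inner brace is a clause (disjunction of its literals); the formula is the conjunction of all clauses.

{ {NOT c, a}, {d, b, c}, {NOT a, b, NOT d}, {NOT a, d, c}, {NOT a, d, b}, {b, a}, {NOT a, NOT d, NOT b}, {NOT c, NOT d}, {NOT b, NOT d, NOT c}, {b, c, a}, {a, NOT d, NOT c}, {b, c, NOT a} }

3

There are 2^4 = 16 truth assignments over (a, b, c, d).
Check each against the 12 clauses (columns in the order a, b, c, d):
  F F F F  ✗ fails (d OR b OR c)
  F F F T  ✗ fails (b OR a)
  F F T F  ✗ fails (NOT c OR a)
  F F T T  ✗ fails (NOT c OR a)
  F T F F  ✓ satisfies all
  F T F T  ✓ satisfies all
  F T T F  ✗ fails (NOT c OR a)
  F T T T  ✗ fails (NOT c OR a)
  T F F F  ✗ fails (d OR b OR c)
  T F F T  ✗ fails (NOT a OR b OR NOT d)
  T F T F  ✗ fails (NOT a OR d OR b)
  T F T T  ✗ fails (NOT a OR b OR NOT d)
  T T F F  ✗ fails (NOT a OR d OR c)
  T T F T  ✗ fails (NOT a OR NOT d OR NOT b)
  T T T F  ✓ satisfies all
  T T T T  ✗ fails (NOT a OR NOT d OR NOT b)
3 of the 16 rows are models.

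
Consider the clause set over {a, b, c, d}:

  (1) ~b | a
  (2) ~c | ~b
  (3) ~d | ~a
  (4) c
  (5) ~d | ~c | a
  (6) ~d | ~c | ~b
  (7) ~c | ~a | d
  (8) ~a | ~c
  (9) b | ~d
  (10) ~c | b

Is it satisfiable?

Unit clause (c) forces c = 1.
Unit clause (~b) forces b = 0.
But (b) is also a unit clause — contradiction.
No assignment satisfies every clause.

No, unsatisfiable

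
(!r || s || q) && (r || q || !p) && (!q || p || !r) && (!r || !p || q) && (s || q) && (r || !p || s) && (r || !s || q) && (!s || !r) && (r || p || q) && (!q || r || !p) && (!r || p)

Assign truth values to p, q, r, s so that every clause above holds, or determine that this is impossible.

p ↦ false, q ↦ true, r ↦ false, s ↦ true

Branch on s: set s = true.
(!r) alone gives r = false.
(q) alone gives q = true.
(!p) alone gives p = false.
Every clause now holds.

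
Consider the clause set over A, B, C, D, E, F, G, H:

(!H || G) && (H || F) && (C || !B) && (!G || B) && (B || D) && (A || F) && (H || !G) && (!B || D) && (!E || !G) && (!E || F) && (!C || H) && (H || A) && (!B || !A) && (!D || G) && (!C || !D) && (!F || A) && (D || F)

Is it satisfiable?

No

Try H = false.
Unit clause (F) forces F = true.
Unit clause (!G) forces G = false.
Unit clause (!C) forces C = false.
Unit clause (!B) forces B = false.
Unit clause (D) forces D = true.
That conflicts with the unit clause (!D).
Backtrack on H: now try H = true.
Unit clause (G) forces G = true.
Unit clause (B) forces B = true.
Unit clause (C) forces C = true.
Unit clause (D) forces D = true.
That conflicts with the unit clause (!D).
Either choice for H ends in contradiction.
No assignment satisfies every clause.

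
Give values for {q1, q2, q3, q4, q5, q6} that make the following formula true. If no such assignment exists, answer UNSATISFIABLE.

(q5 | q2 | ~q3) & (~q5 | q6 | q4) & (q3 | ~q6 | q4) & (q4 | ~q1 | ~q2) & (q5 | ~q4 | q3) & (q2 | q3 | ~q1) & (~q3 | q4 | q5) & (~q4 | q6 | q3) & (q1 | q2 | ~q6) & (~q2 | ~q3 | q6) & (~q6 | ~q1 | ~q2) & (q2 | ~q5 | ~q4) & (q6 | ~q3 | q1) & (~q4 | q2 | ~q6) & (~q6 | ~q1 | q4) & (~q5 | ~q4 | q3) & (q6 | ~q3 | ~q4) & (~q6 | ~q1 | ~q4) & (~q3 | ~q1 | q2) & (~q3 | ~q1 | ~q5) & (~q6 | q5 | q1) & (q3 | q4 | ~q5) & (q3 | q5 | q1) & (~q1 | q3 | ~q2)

q1: 0,  q2: 1,  q3: 1,  q4: 1,  q5: 1,  q6: 1

Suppose q5 = 1.
Suppose q6 = 1.
Suppose q3 = 1.
Unit clause (~q1) forces q1 = 0.
Unit clause (q2) forces q2 = 1.
All clauses hold; q4 can take either value.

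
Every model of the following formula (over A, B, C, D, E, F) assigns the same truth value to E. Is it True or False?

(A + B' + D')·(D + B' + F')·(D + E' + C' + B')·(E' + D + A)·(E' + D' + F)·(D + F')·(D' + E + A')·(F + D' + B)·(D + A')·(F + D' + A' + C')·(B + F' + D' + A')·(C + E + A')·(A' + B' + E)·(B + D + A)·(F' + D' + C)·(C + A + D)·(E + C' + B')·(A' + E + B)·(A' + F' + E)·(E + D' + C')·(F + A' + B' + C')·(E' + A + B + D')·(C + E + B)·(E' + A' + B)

True

Suppose E = 0.
Suppose D = 1.
From the singleton clause (A'), A = 0.
From the singleton clause (B'), B = 0.
From the singleton clause (F), F = 1.
From the singleton clause (C), C = 1.
That conflicts with the unit clause (C').
That branch fails; take D = 0 instead.
From the singleton clause (F'), F = 0.
From the singleton clause (A'), A = 0.
From the singleton clause (B), B = 1.
From the singleton clause (C), C = 1.
That conflicts with the unit clause (C').
Neither D = 1 nor D = 0 works.
So every satisfying assignment has E = True.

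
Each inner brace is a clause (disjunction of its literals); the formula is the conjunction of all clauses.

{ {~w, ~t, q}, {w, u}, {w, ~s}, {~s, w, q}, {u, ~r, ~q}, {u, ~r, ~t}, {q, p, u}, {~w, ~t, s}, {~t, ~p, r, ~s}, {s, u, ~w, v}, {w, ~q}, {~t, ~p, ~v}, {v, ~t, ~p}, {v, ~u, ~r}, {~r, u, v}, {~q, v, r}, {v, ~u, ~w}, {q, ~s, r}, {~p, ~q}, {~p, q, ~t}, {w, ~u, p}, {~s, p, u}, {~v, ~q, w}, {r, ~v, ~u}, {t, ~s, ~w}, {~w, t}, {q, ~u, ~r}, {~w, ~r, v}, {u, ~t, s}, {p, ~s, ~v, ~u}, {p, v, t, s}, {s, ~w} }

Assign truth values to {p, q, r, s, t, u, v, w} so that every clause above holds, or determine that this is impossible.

p=1; q=0; r=0; s=0; t=0; u=1; v=0; w=0

Try w = 0.
(u) alone gives u = 1.
(~s) alone gives s = 0.
(~q) alone gives q = 0.
(p) alone gives p = 1.
(~t) alone gives t = 0.
(~r) alone gives r = 0.
(~v) alone gives v = 0.
Every clause now holds.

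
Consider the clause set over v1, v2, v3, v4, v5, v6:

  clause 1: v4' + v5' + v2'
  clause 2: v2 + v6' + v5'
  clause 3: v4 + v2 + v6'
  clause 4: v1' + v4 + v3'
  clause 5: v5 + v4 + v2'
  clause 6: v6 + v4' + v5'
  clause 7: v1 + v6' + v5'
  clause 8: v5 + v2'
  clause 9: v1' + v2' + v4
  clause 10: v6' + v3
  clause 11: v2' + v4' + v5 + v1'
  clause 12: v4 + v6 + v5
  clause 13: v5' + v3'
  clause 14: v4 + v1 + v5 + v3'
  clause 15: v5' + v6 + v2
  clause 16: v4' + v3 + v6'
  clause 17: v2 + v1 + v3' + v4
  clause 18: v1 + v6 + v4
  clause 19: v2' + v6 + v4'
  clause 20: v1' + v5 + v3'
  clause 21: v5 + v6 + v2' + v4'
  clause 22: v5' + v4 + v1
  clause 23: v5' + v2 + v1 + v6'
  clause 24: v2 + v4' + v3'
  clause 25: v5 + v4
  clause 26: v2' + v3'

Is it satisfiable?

Yes, satisfiable

Try v5 = 0.
The clause (v2') is unit, so v2 = 0.
The clause (v4) is unit, so v4 = 1.
The clause (v3') is unit, so v3 = 0.
The clause (v6') is unit, so v6 = 0.
Every clause is now satisfied; v1 is unconstrained.
A satisfying assignment: v1=1,  v2=0,  v3=0,  v4=1,  v5=0,  v6=0.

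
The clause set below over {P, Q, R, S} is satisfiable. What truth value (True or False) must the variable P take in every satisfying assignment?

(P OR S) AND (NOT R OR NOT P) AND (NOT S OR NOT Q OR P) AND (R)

Suppose P = true.
From the singleton clause (NOT R), R = false.
That conflicts with the unit clause (R).
So every satisfying assignment has P = False.

False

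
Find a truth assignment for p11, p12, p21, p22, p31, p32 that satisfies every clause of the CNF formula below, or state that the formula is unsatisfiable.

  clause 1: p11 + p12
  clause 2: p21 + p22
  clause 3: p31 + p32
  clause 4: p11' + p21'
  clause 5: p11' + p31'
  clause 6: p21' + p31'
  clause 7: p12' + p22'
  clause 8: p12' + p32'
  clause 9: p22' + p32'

Suppose p11 = 1.
Unit clause (p21') forces p21 = 0.
Unit clause (p22) forces p22 = 1.
Unit clause (p31') forces p31 = 0.
Unit clause (p32) forces p32 = 1.
That conflicts with the unit clause (p32').
So p11 must be the other value — set p11 = 0.
Unit clause (p12) forces p12 = 1.
Unit clause (p22') forces p22 = 0.
Unit clause (p21) forces p21 = 1.
Unit clause (p31') forces p31 = 0.
Unit clause (p32) forces p32 = 1.
That conflicts with the unit clause (p32').
Both values of p11 lead to a conflict.

UNSATISFIABLE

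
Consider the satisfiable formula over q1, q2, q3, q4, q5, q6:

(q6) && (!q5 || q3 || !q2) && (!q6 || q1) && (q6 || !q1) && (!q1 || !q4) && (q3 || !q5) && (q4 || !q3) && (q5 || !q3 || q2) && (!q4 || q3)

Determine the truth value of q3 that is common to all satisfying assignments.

False

Suppose q3 = true.
The clause (q6) is unit, so q6 = true.
The clause (q1) is unit, so q1 = true.
The clause (!q4) is unit, so q4 = false.
That conflicts with the unit clause (q4).
So every satisfying assignment has q3 = False.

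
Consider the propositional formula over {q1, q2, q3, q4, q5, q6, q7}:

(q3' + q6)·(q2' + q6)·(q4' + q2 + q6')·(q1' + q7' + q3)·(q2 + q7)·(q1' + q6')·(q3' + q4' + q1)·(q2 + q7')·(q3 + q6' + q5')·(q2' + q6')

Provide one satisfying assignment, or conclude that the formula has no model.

UNSATISFIABLE

Case q3 = 0:
Case q2 = 0:
The clause (q7) is unit, so q7 = 1.
That conflicts with the unit clause (q7').
Undo q2 and try q2 = 1.
The clause (q6) is unit, so q6 = 1.
That conflicts with the unit clause (q6').
Both values of q2 lead to a conflict.
Undo q3 and try q3 = 1.
The clause (q6) is unit, so q6 = 1.
The clause (q1') is unit, so q1 = 0.
The clause (q4') is unit, so q4 = 0.
The clause (q2') is unit, so q2 = 0.
The clause (q7) is unit, so q7 = 1.
That conflicts with the unit clause (q7').
Both values of q3 lead to a conflict.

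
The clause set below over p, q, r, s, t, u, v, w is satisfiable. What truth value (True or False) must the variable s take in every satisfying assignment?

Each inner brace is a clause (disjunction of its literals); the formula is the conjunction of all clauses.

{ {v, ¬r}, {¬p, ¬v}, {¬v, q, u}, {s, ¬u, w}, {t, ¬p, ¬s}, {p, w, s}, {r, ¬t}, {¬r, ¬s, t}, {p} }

False

Suppose s = True.
From the singleton clause (p), p = True.
From the singleton clause (¬v), v = False.
From the singleton clause (¬r), r = False.
From the singleton clause (t), t = True.
But (¬t) is also a unit clause — contradiction.
So every satisfying assignment has s = False.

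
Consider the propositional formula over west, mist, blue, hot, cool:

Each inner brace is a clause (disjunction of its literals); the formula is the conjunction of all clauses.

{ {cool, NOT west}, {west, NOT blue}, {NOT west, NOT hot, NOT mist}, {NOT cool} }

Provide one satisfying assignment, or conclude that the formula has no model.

west=false; mist=true; blue=false; hot=false; cool=false

From the singleton clause (NOT cool), cool = false.
From the singleton clause (NOT west), west = false.
From the singleton clause (NOT blue), blue = false.
All clauses hold; mist, hot can take either value.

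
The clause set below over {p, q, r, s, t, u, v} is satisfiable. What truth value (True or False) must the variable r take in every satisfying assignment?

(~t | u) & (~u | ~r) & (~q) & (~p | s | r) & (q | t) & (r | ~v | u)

False

Suppose r = 1.
From the singleton clause (~u), u = 0.
From the singleton clause (~t), t = 0.
From the singleton clause (~q), q = 0.
But (q) is also a unit clause — contradiction.
So every satisfying assignment has r = False.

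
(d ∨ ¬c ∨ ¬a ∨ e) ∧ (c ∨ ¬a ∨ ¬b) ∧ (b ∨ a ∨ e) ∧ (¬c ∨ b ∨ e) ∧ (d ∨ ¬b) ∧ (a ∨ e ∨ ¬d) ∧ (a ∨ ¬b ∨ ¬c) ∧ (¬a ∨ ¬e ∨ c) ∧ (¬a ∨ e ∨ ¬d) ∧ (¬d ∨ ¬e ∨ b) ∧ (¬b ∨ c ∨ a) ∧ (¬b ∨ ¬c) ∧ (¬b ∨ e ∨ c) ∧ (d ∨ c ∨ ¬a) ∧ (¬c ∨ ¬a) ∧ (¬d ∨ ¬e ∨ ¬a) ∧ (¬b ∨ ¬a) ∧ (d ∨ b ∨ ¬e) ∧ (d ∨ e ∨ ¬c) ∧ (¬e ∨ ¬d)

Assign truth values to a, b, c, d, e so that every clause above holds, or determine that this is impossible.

Case d = True:
Unit clause (¬e) forces e = False.
Unit clause (a) forces a = True.
Now (¬a) is unsatisfied and unit — conflict.
Backtrack on d: now try d = False.
Unit clause (¬b) forces b = False.
Unit clause (¬e) forces e = False.
Unit clause (a) forces a = True.
Unit clause (¬c) forces c = False.
Now (c) is unsatisfied and unit — conflict.
Neither d = True nor d = False works.

UNSATISFIABLE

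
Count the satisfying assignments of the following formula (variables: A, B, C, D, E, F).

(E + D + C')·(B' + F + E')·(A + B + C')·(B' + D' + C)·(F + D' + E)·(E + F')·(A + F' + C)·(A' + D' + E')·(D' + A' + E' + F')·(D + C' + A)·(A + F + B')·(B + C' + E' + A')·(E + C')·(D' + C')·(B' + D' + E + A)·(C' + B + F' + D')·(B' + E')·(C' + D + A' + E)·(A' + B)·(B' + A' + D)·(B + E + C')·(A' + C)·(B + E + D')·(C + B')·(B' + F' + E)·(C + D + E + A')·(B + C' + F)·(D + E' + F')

There are 2^6 = 64 truth assignments over (A, B, C, D, E, F).
Split on F. With F = 1, the clauses containing F are satisfied and F' drops from the rest; 0 of the 2^5 = 32 assignments to the other variables satisfy what remains.
With F = 0, by the same count on the reduced clause set, 3 assignments work.
(One model: A=F, B=F, C=F, D=F, E=F, F=F.)
Total: 0 + 3 = 3.

3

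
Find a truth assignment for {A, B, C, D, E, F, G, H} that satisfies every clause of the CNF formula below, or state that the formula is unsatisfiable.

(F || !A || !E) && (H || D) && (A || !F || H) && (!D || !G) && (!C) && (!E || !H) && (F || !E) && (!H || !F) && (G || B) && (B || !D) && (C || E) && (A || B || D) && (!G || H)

The clause (!C) is unit, so C = false.
The clause (E) is unit, so E = true.
The clause (!H) is unit, so H = false.
The clause (D) is unit, so D = true.
The clause (!G) is unit, so G = false.
The clause (F) is unit, so F = true.
The clause (A) is unit, so A = true.
The clause (B) is unit, so B = true.
Every clause now holds.

A: true,  B: true,  C: false,  D: true,  E: true,  F: true,  G: false,  H: false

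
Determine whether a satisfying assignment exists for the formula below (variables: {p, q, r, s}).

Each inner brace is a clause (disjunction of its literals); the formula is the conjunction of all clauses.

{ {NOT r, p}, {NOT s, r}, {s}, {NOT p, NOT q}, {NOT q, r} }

(s) alone gives s = true.
(r) alone gives r = true.
(p) alone gives p = true.
(NOT q) alone gives q = false.
All clauses are satisfied.
A satisfying assignment: p=true, q=false, r=true, s=true.

Yes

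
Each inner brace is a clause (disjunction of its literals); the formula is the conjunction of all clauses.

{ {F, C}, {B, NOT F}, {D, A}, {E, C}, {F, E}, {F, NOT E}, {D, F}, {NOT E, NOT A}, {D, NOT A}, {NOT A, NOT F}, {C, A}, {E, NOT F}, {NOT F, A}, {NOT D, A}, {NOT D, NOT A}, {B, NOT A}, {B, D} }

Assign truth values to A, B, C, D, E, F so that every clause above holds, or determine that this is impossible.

UNSATISFIABLE

Branch on F: set F = true.
The clause (B) is unit, so B = true.
The clause (NOT A) is unit, so A = false.
Now (A) is unsatisfied and unit — conflict.
So F must be the other value — set F = false.
The clause (C) is unit, so C = true.
The clause (E) is unit, so E = true.
Now (NOT E) is unsatisfied and unit — conflict.
Both values of F lead to a conflict.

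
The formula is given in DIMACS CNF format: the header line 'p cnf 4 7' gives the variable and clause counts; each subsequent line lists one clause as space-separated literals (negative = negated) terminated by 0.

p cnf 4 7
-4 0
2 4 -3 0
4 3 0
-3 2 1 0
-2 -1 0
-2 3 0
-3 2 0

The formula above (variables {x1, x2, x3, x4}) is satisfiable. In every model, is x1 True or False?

False

Suppose x1 = True.
The clause (¬x4) is unit, so x4 = False.
The clause (x3) is unit, so x3 = True.
The clause (x2) is unit, so x2 = True.
Now (¬x2) is unsatisfied and unit — conflict.
So every satisfying assignment has x1 = False.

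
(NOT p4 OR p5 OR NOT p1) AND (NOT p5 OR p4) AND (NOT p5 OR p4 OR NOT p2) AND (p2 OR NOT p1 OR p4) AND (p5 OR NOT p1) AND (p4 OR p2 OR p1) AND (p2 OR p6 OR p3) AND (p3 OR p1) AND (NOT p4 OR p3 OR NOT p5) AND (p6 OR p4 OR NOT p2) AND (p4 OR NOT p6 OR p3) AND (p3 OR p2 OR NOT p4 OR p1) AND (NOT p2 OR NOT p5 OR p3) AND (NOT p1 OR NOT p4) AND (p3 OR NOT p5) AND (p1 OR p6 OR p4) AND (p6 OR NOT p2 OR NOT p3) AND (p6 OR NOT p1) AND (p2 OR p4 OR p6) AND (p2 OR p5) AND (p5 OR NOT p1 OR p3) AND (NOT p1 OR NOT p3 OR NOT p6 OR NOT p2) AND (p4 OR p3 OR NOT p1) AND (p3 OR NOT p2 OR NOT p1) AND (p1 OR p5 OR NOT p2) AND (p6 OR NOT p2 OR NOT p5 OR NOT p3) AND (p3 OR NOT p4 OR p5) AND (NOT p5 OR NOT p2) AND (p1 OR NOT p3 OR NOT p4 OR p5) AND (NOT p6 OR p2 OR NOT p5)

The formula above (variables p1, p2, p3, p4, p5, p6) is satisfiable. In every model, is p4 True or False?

True

Suppose p4 = false.
Unit clause (NOT p5) forces p5 = false.
Unit clause (NOT p1) forces p1 = false.
Unit clause (p2) forces p2 = true.
Now (NOT p2) is unsatisfied and unit — conflict.
So every satisfying assignment has p4 = True.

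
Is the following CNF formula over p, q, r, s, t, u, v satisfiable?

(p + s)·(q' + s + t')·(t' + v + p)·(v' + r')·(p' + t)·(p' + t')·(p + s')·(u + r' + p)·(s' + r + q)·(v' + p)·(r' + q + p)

Unsatisfiable

Try p = 1.
From the singleton clause (t), t = 1.
Now (t') is unsatisfied and unit — conflict.
That branch fails; take p = 0 instead.
From the singleton clause (s), s = 1.
Now (s') is unsatisfied and unit — conflict.
Either choice for p ends in contradiction.
No assignment satisfies every clause.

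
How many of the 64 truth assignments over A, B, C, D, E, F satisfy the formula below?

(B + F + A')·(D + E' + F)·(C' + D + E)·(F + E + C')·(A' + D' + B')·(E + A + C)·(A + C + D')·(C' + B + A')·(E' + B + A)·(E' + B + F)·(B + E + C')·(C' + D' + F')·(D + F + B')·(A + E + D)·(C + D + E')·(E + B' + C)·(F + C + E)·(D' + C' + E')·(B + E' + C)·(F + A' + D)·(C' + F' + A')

3

There are 2^6 = 64 truth assignments over (A, B, C, D, E, F).
Split on A. With A = 1, the clauses containing A are satisfied and A' drops from the rest; 2 of the 2^5 = 32 assignments to the other variables satisfy what remains.
With A = 0, by the same count on the reduced clause set, 1 assignment works.
(One model: A=F, B=T, C=T, D=F, E=T, F=T.)
Total: 2 + 1 = 3.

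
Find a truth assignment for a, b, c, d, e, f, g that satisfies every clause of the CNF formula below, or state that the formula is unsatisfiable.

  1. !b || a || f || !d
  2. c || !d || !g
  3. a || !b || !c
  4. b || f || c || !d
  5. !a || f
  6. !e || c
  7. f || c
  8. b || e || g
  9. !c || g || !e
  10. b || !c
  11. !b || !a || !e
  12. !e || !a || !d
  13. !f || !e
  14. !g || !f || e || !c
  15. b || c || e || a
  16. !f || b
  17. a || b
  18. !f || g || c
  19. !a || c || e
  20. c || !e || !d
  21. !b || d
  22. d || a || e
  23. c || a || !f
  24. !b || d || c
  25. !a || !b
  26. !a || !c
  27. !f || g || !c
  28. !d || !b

Branch on a: set a = false.
(b) alone gives b = true.
(!c) alone gives c = false.
(!e) alone gives e = false.
(f) alone gives f = true.
That conflicts with the unit clause (!f).
So a must be the other value — set a = true.
(f) alone gives f = true.
(!e) alone gives e = false.
(b) alone gives b = true.
That conflicts with the unit clause (!b).
Either choice for a ends in contradiction.

UNSATISFIABLE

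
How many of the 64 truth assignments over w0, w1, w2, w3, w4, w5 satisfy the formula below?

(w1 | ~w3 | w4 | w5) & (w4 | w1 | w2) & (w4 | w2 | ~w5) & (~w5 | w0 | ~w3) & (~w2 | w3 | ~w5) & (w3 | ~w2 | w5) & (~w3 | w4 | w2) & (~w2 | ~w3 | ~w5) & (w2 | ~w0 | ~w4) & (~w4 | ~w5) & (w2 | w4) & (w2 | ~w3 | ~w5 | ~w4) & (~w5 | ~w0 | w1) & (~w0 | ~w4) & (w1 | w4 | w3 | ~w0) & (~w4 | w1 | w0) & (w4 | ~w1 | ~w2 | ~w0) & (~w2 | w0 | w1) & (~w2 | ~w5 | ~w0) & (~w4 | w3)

There are 2^6 = 64 truth assignments over (w0, w1, w2, w3, w4, w5).
Split on w0. With w0 = 1, the clauses containing w0 are satisfied and ~w0 drops from the rest; 0 of the 2^5 = 32 assignments to the other variables satisfy what remains.
With w0 = 0, by the same count on the reduced clause set, 3 assignments work.
(One model: w0=F, w1=T, w2=F, w3=T, w4=T, w5=F.)
Total: 0 + 3 = 3.

3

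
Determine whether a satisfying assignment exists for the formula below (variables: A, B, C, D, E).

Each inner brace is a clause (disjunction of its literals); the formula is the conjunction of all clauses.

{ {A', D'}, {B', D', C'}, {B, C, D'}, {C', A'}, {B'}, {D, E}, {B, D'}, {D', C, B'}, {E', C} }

Yes, satisfiable

(B') alone gives B = 0.
(D') alone gives D = 0.
(E) alone gives E = 1.
(C) alone gives C = 1.
(A') alone gives A = 0.
This assignment satisfies each clause.
A satisfying assignment: A ↦ 0; B ↦ 0; C ↦ 1; D ↦ 0; E ↦ 1.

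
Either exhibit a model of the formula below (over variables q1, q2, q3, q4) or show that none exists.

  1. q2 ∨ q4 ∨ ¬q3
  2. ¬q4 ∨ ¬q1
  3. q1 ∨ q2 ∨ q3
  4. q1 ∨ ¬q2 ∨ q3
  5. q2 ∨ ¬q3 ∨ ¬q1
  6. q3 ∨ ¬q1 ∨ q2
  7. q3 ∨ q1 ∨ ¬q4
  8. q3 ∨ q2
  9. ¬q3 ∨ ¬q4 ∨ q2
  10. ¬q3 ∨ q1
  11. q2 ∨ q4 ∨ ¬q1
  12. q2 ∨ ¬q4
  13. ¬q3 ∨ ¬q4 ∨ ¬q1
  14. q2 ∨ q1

q1 ↦ True, q2 ↦ True, q3 ↦ False, q4 ↦ False

Case q4 = False:
Case q2 = True:
Case q1 = True:
Every clause is now satisfied; q3 is unconstrained.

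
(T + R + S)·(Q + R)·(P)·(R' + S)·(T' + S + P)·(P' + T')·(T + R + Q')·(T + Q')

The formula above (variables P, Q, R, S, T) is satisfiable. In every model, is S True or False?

Suppose S = 0.
From the singleton clause (P), P = 1.
From the singleton clause (R'), R = 0.
From the singleton clause (T), T = 1.
But (T') is also a unit clause — contradiction.
So every satisfying assignment has S = True.

True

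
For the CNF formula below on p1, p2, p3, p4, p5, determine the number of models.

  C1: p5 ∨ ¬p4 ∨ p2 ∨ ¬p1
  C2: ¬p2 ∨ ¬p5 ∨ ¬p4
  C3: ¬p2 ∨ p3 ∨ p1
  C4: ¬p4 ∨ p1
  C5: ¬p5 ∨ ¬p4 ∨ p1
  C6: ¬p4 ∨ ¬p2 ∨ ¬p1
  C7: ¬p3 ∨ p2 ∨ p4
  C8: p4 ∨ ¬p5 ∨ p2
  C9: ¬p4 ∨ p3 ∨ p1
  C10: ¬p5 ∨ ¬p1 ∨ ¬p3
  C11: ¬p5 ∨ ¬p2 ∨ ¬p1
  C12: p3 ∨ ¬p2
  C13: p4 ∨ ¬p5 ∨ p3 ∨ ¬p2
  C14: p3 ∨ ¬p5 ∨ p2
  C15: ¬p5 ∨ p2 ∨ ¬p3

There are 2^5 = 32 truth assignments over (p1, p2, p3, p4, p5).
Split on p2. With p2 = True, the clauses containing p2 are satisfied and ¬p2 drops from the rest; 3 of the 2^4 = 16 assignments to the other variables satisfy what remains.
With p2 = False, by the same count on the reduced clause set, 2 assignments work.
(One model: p1=F, p2=F, p3=F, p4=F, p5=F.)
Total: 3 + 2 = 5.

5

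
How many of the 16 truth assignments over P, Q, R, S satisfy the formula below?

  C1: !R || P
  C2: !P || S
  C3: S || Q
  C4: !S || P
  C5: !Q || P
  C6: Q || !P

There are 2^4 = 16 truth assignments over (P, Q, R, S).
Split on S. With S = true, the clauses containing S are satisfied and !S drops from the rest; 2 of the 2^3 = 8 assignments to the other variables satisfy what remains.
With S = false, by the same count on the reduced clause set, 0 assignments work.
(One model: P=T, Q=T, R=F, S=T.)
Total: 2 + 0 = 2.

2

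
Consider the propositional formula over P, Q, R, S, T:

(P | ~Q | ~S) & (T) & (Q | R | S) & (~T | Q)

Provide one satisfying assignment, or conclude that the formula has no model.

The clause (T) is unit, so T = 1.
The clause (Q) is unit, so Q = 1.
Try P = 0.
The clause (~S) is unit, so S = 0.
All clauses hold; R can take either value.

P ↦ 0,  Q ↦ 1,  R ↦ 1,  S ↦ 0,  T ↦ 1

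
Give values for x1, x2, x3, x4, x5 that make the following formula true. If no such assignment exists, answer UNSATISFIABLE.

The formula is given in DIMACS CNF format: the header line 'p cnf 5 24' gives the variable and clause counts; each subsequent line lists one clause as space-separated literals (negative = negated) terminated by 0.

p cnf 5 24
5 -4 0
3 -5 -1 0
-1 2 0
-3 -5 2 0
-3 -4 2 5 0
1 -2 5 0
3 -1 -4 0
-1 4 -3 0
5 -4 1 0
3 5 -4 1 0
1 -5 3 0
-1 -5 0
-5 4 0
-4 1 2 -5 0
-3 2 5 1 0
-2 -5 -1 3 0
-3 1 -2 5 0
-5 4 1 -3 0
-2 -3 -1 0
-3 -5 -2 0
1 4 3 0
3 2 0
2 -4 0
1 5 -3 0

x1: True,  x2: True,  x3: False,  x4: False,  x5: False

Suppose x5 = False.
Unit clause (¬x4) forces x4 = False.
Suppose x1 = True.
Unit clause (x2) forces x2 = True.
Unit clause (¬x3) forces x3 = False.
Every clause now holds.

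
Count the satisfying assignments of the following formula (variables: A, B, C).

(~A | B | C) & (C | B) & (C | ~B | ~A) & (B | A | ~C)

4

There are 2^3 = 8 truth assignments over (A, B, C).
Check each against the 4 clauses (columns in the order A, B, C):
  F F F  ✗ fails (C | B)
  F F T  ✗ fails (B | A | ~C)
  F T F  ✓ satisfies all
  F T T  ✓ satisfies all
  T F F  ✗ fails (~A | B | C)
  T F T  ✓ satisfies all
  T T F  ✗ fails (C | ~B | ~A)
  T T T  ✓ satisfies all
4 of the 8 rows are models.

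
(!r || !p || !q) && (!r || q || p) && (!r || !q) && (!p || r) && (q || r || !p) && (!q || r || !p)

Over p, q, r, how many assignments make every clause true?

There are 2^3 = 8 truth assignments over (p, q, r).
Check each against the 6 clauses (columns in the order p, q, r):
  F F F  ✓ satisfies all
  F F T  ✗ fails (!r || q || p)
  F T F  ✓ satisfies all
  F T T  ✗ fails (!r || !q)
  T F F  ✗ fails (!p || r)
  T F T  ✓ satisfies all
  T T F  ✗ fails (!p || r)
  T T T  ✗ fails (!r || !p || !q)
3 of the 8 rows are models.

3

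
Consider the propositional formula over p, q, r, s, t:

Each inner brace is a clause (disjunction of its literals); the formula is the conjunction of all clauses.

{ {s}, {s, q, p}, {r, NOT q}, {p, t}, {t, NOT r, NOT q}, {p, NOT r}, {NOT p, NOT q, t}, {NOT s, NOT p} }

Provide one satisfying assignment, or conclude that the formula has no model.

Unit clause (s) forces s = true.
Unit clause (NOT p) forces p = false.
Unit clause (t) forces t = true.
Unit clause (NOT r) forces r = false.
Unit clause (NOT q) forces q = false.
This assignment satisfies each clause.

p=false,  q=false,  r=false,  s=true,  t=true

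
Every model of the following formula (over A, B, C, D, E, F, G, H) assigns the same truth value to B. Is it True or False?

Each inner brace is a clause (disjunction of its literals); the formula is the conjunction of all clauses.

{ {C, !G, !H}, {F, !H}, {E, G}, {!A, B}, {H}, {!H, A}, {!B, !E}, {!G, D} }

True

Suppose B = false.
Unit clause (!A) forces A = false.
Unit clause (H) forces H = true.
That conflicts with the unit clause (!H).
So every satisfying assignment has B = True.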